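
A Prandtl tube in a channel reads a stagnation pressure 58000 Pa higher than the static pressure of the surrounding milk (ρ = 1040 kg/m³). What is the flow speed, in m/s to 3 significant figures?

Bernoulli between the free stream and the stagnation point: ½ρv² = P_stag − P_static.
v = √(2ΔP/ρ) = √(2·58000/1040) = 10.6 m/s.

v ≈ 10.6 m/s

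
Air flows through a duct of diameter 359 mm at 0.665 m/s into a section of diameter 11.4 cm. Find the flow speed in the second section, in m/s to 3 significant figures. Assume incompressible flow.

6.59 m/s

Mass conservation (A₁v₁ = A₂v₂) gives v₂ = 0.665 × 1010/102 = 6.59 m/s.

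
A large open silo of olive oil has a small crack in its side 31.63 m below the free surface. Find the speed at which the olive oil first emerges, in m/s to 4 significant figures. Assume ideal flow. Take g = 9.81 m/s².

Torricelli's result v = √(2gh) gives v = √(2·9.81·31.63) = 24.91 m/s.

v ≈ 24.91 m/s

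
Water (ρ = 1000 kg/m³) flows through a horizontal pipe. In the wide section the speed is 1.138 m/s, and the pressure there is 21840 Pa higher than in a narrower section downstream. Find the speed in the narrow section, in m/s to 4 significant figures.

Horizontal Bernoulli: P₁ + ½ρv₁² = P₂ + ½ρv₂², so v₂² = v₁² + 2(P₁ − P₂)/ρ.
v₂ = √(1.138² + 2·21840/1000) = √(1.295 + 43.68) = 6.706 m/s.

v₂ ≈ 6.706 m/s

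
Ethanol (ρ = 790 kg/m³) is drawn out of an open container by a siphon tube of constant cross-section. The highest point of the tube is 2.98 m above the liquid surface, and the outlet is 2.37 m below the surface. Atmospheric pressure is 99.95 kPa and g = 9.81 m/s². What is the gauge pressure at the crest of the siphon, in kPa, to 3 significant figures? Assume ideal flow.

P_gauge ≈ -41.5 kPa

Bernoulli surface→outlet gives ½v² = g·h_out, so v = √(2·9.81·2.37) = 6.82 m/s.
With constant cross-section the crest speed equals v; applying Bernoulli from the surface up to the crest, P_top = P_atm − ½ρv² − ρg·h_top.
P_top = 99950 − ½·790·6.82² − 790·9.81·2.98 = 58500 Pa. So P_gauge = P_top − P_atm = -41500 Pa.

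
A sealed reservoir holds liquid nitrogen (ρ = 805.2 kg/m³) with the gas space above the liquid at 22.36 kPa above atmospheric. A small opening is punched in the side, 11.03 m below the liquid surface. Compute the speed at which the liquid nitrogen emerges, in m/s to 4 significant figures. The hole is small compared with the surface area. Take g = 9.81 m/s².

Take point 1 at the surface (v₁ ≈ 0) and point 2 at the hole (at atmospheric pressure). Bernoulli: P₁ + ρg h = P_atm + ½ρv₂².
With P₁ − P_atm = 22360 Pa, v₂ = √(2gh + 2ΔP/ρ) = √(2·9.81·11.03 + 2·22360/805.2) = 16.49 m/s.

v = 16.49 m/s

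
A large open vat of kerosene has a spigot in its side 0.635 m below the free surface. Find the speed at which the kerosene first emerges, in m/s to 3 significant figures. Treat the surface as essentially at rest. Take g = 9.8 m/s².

v ≈ 3.53 m/s

With the surface at rest and both surface and jet at atmospheric pressure, Bernoulli gives ρg h = ½ρv², so v = √(2gh) = √(2·9.8·0.635) = 3.53 m/s.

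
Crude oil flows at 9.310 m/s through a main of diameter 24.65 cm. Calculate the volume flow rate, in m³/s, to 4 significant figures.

Q = A·v = 0.04772 m² × 9.310 m/s = 0.4443 m³/s.

Q = 0.4443 m³/s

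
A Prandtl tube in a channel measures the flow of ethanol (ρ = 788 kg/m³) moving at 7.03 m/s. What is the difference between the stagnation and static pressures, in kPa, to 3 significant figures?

ΔP = 19.5 kPa

Bernoulli between the free stream and the stagnation point: ½ρv² = P_stag − P_static.
ΔP = ½·788·7.03² = 19500 Pa.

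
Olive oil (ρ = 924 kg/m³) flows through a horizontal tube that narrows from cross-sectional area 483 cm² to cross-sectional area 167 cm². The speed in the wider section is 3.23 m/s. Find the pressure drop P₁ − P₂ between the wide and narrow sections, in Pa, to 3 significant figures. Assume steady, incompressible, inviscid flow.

ΔP = 35500 Pa

Mass conservation (A₁v₁ = A₂v₂) gives v₂ = 3.23 × 483/167 = 9.34 m/s.
The pipe is horizontal, so Bernoulli reduces to P₁ + ½ρv₁² = P₂ + ½ρv₂².
P₁ − P₂ = ½·924·(9.34² − 3.23²) = ½·924·76.8 = 35500 Pa.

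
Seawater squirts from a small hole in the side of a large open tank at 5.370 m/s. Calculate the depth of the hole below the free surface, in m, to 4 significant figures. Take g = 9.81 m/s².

h ≈ 1.470 m

For a small hole in a large open tank, ½v² = gh, giving h = v²/(2g).
h = 5.370²/(2·9.81) = 28.84/19.62 = 1.470 m.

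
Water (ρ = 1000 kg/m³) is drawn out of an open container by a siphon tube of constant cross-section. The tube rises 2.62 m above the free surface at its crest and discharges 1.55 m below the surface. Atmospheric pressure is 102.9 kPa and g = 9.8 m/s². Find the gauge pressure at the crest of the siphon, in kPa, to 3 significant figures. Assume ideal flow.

P_gauge = -40.9 kPa

The outlet speed comes from Torricelli: v = √(2g·1.55) = 5.51 m/s.
With constant cross-section the crest speed equals v; applying Bernoulli from the surface up to the crest, P_top = P_atm − ½ρv² − ρg·h_top.
P_top = 102900 − ½·1000·5.51² − 1000·9.8·2.62 = 62000 Pa. So P_gauge = P_top − P_atm = -40900 Pa.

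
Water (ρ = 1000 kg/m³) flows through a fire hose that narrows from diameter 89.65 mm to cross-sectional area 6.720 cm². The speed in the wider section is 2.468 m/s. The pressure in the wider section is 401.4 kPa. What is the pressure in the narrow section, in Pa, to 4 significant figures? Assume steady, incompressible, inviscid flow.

135700 Pa

By continuity, v₂ = v₁·A₁/A₂ = 2.468·(63.12/6.720) = 23.18 m/s.
Along the horizontal streamline, P + ½ρv² is constant.
P₂ = P₁ − ½ρ(v₂² − v₁²) = 401400 − ½·1000·(23.18² − 2.468²) = 401400 − 265700 = 135700 Pa.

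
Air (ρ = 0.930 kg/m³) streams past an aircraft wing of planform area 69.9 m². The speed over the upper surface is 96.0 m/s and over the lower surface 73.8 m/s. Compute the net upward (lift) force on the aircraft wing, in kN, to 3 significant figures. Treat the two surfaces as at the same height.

F = 123 kN

With equal heights on the two surfaces, Bernoulli gives P_lower − P_upper = ½ρ(v_upper² − v_lower²).
ΔP = ½·0.930·(96.0² − 73.8²) = 1750 Pa.
Lift = ΔP · A = 1750 × 69.9 = 123000 N.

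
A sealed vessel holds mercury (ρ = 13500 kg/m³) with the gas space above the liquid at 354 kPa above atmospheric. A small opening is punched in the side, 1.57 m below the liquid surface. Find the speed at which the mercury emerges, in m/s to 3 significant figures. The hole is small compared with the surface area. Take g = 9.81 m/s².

Take point 1 at the surface (v₁ ≈ 0) and point 2 at the hole (at atmospheric pressure). Bernoulli: P₁ + ρg h = P_atm + ½ρv₂².
With P₁ − P_atm = 354000 Pa, v₂ = √(2gh + 2ΔP/ρ) = √(2·9.81·1.57 + 2·354000/13500) = 9.12 m/s.

9.12 m/s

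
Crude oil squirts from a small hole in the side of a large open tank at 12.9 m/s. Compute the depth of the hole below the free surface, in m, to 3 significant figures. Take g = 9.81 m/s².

h ≈ 8.48 m

Inverting v = √(2gh) gives h = v² / 2g.
h = 12.9²/(2·9.81) = 166/19.62 = 8.48 m.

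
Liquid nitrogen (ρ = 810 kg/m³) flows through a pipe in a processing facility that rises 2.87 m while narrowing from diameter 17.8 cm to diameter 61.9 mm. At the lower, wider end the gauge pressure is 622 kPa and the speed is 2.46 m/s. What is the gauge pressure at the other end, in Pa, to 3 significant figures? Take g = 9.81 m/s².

434000 Pa

Mass conservation (A₁v₁ = A₂v₂) gives v₂ = 2.46 × 249/30.1 = 20.3 m/s.
Energy conservation along the streamline gives P₂ = P₁ − ½ρ(v₂² − v₁²) − ρg(h₂ − h₁).
P₂ = 622000 + ½·810·(2.46² − 20.3²) − 810·9.81·(+2.87) = 622000 + (-165000) − (22800) = 434000 Pa.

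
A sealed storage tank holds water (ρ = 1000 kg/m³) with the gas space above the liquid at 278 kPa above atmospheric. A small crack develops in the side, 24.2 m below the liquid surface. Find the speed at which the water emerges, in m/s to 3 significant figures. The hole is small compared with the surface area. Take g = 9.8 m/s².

Take point 1 at the surface (v₁ ≈ 0) and point 2 at the hole (at atmospheric pressure). Bernoulli: P₁ + ρg h = P_atm + ½ρv₂².
With P₁ − P_atm = 278000 Pa, v₂ = √(2gh + 2ΔP/ρ) = √(2·9.8·24.2 + 2·278000/1000) = 32.1 m/s.

v ≈ 32.1 m/s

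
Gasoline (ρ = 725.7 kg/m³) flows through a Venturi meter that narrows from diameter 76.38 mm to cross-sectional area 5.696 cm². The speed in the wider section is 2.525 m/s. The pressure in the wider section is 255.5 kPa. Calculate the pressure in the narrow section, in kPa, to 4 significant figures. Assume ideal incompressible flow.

Mass conservation (A₁v₁ = A₂v₂) gives v₂ = 2.525 × 45.82/5.696 = 20.31 m/s.
The pipe is horizontal, so Bernoulli reduces to P₁ + ½ρv₁² = P₂ + ½ρv₂².
P₂ = P₁ − ½ρ(v₂² − v₁²) = 255500 − ½·725.7·(20.31² − 2.525²) = 255500 − 147400 = 108100 Pa.

P₂ = 108.1 kPa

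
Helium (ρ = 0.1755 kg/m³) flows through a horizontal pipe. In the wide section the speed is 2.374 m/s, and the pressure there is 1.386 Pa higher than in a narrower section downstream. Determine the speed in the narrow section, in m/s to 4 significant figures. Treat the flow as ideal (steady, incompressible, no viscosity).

Horizontal Bernoulli: P₁ + ½ρv₁² = P₂ + ½ρv₂², so v₂² = v₁² + 2(P₁ − P₂)/ρ.
v₂ = √(2.374² + 2·1.386/0.1755) = √(5.636 + 15.79) = 4.629 m/s.

v₂ ≈ 4.629 m/s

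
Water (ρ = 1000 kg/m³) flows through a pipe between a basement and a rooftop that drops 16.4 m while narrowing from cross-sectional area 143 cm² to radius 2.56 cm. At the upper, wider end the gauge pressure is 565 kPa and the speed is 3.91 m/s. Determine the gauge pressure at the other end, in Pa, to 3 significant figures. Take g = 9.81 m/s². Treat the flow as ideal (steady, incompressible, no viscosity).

Mass conservation (A₁v₁ = A₂v₂) gives v₂ = 3.91 × 143/20.6 = 27.2 m/s.
Applying Bernoulli between the two ends and solving for P₂: P₂ = P₁ + ½ρ(v₁² − v₂²) − ρgΔh.
P₂ = 565000 + ½·1000·(3.91² − 27.2²) − 1000·9.81·(−16.4) = 565000 + (-361000) − (-161000) = 365000 Pa.

P₂ ≈ 365000 Pa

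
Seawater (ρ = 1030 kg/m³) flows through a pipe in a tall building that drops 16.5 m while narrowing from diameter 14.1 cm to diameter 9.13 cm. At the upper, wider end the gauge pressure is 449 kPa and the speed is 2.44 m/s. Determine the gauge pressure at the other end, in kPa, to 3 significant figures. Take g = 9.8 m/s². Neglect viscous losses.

P₂ ≈ 601 kPa

Mass conservation (A₁v₁ = A₂v₂) gives v₂ = 2.44 × 156/65.5 = 5.82 m/s.
Applying Bernoulli between the two ends and solving for P₂: P₂ = P₁ + ½ρ(v₁² − v₂²) − ρgΔh.
P₂ = 449000 + ½·1030·(2.44² − 5.82²) − 1030·9.8·(−16.5) = 449000 + (-14400) − (-167000) = 601000 Pa.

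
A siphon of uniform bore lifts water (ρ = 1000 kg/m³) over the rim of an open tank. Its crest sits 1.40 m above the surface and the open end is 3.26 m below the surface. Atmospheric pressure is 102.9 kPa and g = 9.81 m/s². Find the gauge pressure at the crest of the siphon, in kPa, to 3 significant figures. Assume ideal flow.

P_gauge ≈ -45.7 kPa

The outlet speed comes from Torricelli: v = √(2g·3.26) = 8.00 m/s.
The bore is uniform, so the speed at the crest is the same v. Bernoulli surface→crest: P_atm = P_top + ½ρv² + ρg·h_top.
P_top = 102900 − ½·1000·8.00² − 1000·9.81·1.40 = 57200 Pa. So P_gauge = P_top − P_atm = -45700 Pa.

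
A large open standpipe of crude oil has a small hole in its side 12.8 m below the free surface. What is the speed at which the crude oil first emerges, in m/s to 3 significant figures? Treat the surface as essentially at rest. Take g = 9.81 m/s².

15.8 m/s

Bernoulli from surface to hole (P equal, v_surface ≈ 0): v = √(2gh) = √(2×9.81×12.8) = 15.8 m/s.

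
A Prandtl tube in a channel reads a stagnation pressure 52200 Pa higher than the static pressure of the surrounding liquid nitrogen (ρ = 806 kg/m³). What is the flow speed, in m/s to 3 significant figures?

At the stagnation point the flow is brought to rest, so Bernoulli gives P_stag − P_static = ½ρv².
v = √(2ΔP/ρ) = √(2·52200/806) = 11.4 m/s.

v ≈ 11.4 m/s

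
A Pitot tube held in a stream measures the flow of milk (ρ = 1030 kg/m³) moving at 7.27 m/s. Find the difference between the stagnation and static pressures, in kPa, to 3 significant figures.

27.2 kPa

Bernoulli between the free stream and the stagnation point: ½ρv² = P_stag − P_static.
ΔP = ½·1030·7.27² = 27200 Pa.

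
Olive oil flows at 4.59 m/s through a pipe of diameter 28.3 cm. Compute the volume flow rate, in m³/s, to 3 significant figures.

Q = A·v = 0.0629 m² × 4.59 m/s = 0.289 m³/s.

0.289 m³/s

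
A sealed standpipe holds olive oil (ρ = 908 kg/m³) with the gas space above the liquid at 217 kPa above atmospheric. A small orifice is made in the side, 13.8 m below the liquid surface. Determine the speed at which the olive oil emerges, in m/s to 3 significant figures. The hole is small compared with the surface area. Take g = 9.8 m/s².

Take point 1 at the surface (v₁ ≈ 0) and point 2 at the hole (at atmospheric pressure). Bernoulli: P₁ + ρg h = P_atm + ½ρv₂².
With P₁ − P_atm = 217000 Pa, v₂ = √(2gh + 2ΔP/ρ) = √(2·9.8·13.8 + 2·217000/908) = 27.4 m/s.

27.4 m/s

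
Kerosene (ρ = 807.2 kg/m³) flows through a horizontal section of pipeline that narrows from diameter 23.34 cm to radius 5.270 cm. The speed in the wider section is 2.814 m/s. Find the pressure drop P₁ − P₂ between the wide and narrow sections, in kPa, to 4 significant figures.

ΔP ≈ 73.65 kPa

By continuity, v₂ = v₁·A₁/A₂ = 2.814·(427.9/87.25) = 13.80 m/s.
With no height change, Bernoulli's equation is P₁ + ½ρv₁² = P₂ + ½ρv₂².
P₁ − P₂ = ½·807.2·(13.80² − 2.814²) = ½·807.2·182.5 = 73650 Pa.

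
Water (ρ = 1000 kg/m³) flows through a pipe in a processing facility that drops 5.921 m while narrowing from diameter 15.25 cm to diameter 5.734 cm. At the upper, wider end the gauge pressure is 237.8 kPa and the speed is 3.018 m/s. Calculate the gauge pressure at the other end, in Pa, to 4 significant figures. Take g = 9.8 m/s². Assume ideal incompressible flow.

P₂ ≈ 72530 Pa

Continuity gives A₁v₁ = A₂v₂, so v₂ = (182.7 cm²)/(25.82 cm²) × 3.018 m/s = 21.35 m/s.
Applying Bernoulli between the two ends and solving for P₂: P₂ = P₁ + ½ρ(v₁² − v₂²) − ρgΔh.
P₂ = 237800 + ½·1000·(3.018² − 21.35²) − 1000·9.8·(−5.921) = 237800 + (-223300) − (-58030) = 72530 Pa.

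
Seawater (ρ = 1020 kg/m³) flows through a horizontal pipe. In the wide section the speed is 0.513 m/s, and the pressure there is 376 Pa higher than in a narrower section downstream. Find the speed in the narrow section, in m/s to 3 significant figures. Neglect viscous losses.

With h₁ = h₂, rearranging Bernoulli gives v₂ = √(v₁² + 2ΔP/ρ).
v₂ = √(0.513² + 2·376/1020) = √(0.263 + 0.737) = 1.00 m/s.

1.00 m/s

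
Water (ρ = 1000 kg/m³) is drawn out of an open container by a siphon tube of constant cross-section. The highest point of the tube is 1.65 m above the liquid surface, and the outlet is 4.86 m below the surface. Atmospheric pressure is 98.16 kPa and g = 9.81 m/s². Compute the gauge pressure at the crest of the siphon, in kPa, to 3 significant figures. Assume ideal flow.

From the surface to the outlet (both open to atmosphere, surface at rest): v = √(2g·h_out) = √(2·9.81·4.86) = 9.76 m/s.
Continuity keeps v the same throughout the tube; from surface to crest, P_atm + 0 = P_top + ½ρv² + ρg·h_top.
P_top = 98160 − ½·1000·9.76² − 1000·9.81·1.65 = 34300 Pa. So P_gauge = P_top − P_atm = -63900 Pa.

P_gauge ≈ -63.9 kPa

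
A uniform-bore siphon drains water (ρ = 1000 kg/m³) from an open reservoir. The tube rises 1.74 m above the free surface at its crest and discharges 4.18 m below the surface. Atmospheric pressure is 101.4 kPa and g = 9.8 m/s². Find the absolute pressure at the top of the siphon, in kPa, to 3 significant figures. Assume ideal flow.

P_top = 43.4 kPa

The outlet speed comes from Torricelli: v = √(2g·4.18) = 9.05 m/s.
The bore is uniform, so the speed at the crest is the same v. Bernoulli surface→crest: P_atm = P_top + ½ρv² + ρg·h_top.
P_top = 101400 − ½·1000·9.05² − 1000·9.8·1.74 = 43400 Pa.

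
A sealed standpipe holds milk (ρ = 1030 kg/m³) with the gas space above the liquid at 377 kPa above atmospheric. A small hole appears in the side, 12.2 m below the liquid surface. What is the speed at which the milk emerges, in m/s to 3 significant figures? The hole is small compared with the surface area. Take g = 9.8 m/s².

31.2 m/s

Take point 1 at the surface (v₁ ≈ 0) and point 2 at the hole (at atmospheric pressure). Bernoulli: P₁ + ρg h = P_atm + ½ρv₂².
With P₁ − P_atm = 377000 Pa, v₂ = √(2gh + 2ΔP/ρ) = √(2·9.8·12.2 + 2·377000/1030) = 31.2 m/s.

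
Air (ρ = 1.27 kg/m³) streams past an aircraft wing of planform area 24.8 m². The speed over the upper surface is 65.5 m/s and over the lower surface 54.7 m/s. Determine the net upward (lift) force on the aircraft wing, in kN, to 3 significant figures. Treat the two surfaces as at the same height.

The faster flow above has the lower pressure; Bernoulli (same height) gives ΔP = ½ρ(v_up² − v_low²).
ΔP = ½·1.27·(65.5² − 54.7²) = 824 Pa.
Lift = ΔP · A = 824 × 24.8 = 20400 N.

F ≈ 20.4 kN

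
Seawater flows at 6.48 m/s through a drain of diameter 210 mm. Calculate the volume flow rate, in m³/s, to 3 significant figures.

0.224 m³/s

Q = A·v = 0.0346 m² × 6.48 m/s = 0.224 m³/s.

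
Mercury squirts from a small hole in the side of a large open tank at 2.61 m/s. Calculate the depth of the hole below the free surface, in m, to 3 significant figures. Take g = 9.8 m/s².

Inverting v = √(2gh) gives h = v² / 2g.
h = 2.61²/(2·9.8) = 6.81/19.60 = 0.348 m.

0.348 m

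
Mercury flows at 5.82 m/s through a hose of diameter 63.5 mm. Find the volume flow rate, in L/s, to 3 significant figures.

Q = A·v = 0.00317 m² × 5.82 m/s = 0.0184 m³/s.
Converting: 0.0184 m³/s × 1000 = 18.4 L/s.

Q ≈ 18.4 L/s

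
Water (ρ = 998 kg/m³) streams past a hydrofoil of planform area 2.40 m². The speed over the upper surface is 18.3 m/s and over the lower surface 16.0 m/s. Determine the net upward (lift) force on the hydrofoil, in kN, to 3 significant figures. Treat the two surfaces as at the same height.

The faster flow above has the lower pressure; Bernoulli (same height) gives ΔP = ½ρ(v_up² − v_low²).
ΔP = ½·998·(18.3² − 16.0²) = 39400 Pa.
Lift = ΔP · A = 39400 × 2.40 = 94500 N.

F ≈ 94.5 kN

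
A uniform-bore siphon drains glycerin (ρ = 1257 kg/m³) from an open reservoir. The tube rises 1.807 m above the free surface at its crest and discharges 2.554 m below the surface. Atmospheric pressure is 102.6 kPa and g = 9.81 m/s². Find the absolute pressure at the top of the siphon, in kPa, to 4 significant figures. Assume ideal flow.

P_top = 48.82 kPa

Bernoulli surface→outlet gives ½v² = g·h_out, so v = √(2·9.81·2.554) = 7.079 m/s.
With constant cross-section the crest speed equals v; applying Bernoulli from the surface up to the crest, P_top = P_atm − ½ρv² − ρg·h_top.
P_top = 102600 − ½·1257·7.079² − 1257·9.81·1.807 = 48820 Pa.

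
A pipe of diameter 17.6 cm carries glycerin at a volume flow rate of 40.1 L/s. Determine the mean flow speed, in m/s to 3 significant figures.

Q = 40.1 L/s = 0.0401 m³/s.
v = Q/A = 0.0401 / 0.0243 = 1.65 m/s.

v ≈ 1.65 m/s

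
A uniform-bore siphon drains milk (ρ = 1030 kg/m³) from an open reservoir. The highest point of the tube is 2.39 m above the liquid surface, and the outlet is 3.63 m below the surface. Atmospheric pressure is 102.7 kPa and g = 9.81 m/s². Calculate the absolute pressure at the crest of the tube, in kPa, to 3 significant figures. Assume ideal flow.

41.9 kPa

From the surface to the outlet (both open to atmosphere, surface at rest): v = √(2g·h_out) = √(2·9.81·3.63) = 8.44 m/s.
With constant cross-section the crest speed equals v; applying Bernoulli from the surface up to the crest, P_top = P_atm − ½ρv² − ρg·h_top.
P_top = 102700 − ½·1030·8.44² − 1030·9.81·2.39 = 41900 Pa.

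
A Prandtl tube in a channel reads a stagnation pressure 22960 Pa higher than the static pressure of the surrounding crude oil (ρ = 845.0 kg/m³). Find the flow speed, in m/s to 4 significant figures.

v ≈ 7.372 m/s

Bernoulli between the free stream and the stagnation point: ½ρv² = P_stag − P_static.
v = √(2ΔP/ρ) = √(2·22960/845.0) = 7.372 m/s.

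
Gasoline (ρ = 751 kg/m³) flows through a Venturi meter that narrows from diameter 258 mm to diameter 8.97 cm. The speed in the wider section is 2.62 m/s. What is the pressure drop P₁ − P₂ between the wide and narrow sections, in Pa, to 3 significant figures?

ΔP ≈ 174000 Pa

Continuity gives A₁v₁ = A₂v₂, so v₂ = (523 cm²)/(63.2 cm²) × 2.62 m/s = 21.7 m/s.
Along the horizontal streamline, P + ½ρv² is constant.
P₁ − P₂ = ½·751·(21.7² − 2.62²) = ½·751·463 = 174000 Pa.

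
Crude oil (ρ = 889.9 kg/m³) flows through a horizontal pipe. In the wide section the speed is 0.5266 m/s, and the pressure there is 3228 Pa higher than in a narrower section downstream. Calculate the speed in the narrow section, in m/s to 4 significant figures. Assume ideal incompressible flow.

2.744 m/s

Along the level pipe P + ½ρv² is conserved, hence v₂² = v₁² + 2(P₁ − P₂)/ρ.
v₂ = √(0.5266² + 2·3228/889.9) = √(0.2773 + 7.255) = 2.744 m/s.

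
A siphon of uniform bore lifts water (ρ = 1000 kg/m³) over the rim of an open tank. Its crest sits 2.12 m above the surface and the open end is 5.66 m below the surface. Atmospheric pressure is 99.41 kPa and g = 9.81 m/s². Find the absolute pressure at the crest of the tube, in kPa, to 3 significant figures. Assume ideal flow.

23.1 kPa

From the surface to the outlet (both open to atmosphere, surface at rest): v = √(2g·h_out) = √(2·9.81·5.66) = 10.5 m/s.
The bore is uniform, so the speed at the crest is the same v. Bernoulli surface→crest: P_atm = P_top + ½ρv² + ρg·h_top.
P_top = 99410 − ½·1000·10.5² − 1000·9.81·2.12 = 23100 Pa.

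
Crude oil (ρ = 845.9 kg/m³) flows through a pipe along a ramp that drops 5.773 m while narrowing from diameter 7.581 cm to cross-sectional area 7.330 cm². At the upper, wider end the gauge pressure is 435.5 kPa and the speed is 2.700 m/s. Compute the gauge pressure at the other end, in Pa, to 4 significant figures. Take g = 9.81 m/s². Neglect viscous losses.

P₂ ≈ 369600 Pa

By continuity, v₂ = v₁·A₁/A₂ = 2.700·(45.14/7.330) = 16.63 m/s.
Energy conservation along the streamline gives P₂ = P₁ − ½ρ(v₂² − v₁²) − ρg(h₂ − h₁).
P₂ = 435500 + ½·845.9·(2.700² − 16.63²) − 845.9·9.81·(−5.773) = 435500 + (-113800) − (-47910) = 369600 Pa.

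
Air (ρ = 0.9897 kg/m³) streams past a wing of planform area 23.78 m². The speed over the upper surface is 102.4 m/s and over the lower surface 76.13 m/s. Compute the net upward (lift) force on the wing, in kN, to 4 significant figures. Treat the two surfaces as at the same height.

F = 55.19 kN

From P + ½ρv² = const at equal height, P_low − P_up = ½ρ(v_up² − v_low²).
ΔP = ½·0.9897·(102.4² − 76.13²) = 2321 Pa.
Lift = ΔP · A = 2321 × 23.78 = 55190 N.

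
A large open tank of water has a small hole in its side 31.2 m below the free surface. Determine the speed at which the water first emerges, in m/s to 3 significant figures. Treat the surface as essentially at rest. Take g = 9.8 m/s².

24.7 m/s

Torricelli's result v = √(2gh) gives v = √(2·9.8·31.2) = 24.7 m/s.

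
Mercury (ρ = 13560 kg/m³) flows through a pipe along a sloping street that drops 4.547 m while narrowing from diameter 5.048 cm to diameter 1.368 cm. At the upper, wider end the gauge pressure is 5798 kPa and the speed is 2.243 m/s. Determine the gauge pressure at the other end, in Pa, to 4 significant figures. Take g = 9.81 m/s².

The volume flow rate is constant, so v₂ = (A₁/A₂)v₁ = (20.01/1.470)·2.243 = 30.54 m/s.
Applying Bernoulli between the two ends and solving for P₂: P₂ = P₁ + ½ρ(v₁² − v₂²) − ρgΔh.
P₂ = 5798000 + ½·13560·(2.243² − 30.54²) − 13560·9.81·(−4.547) = 5798000 + (-6290000) − (-604900) = 112500 Pa.

112500 Pa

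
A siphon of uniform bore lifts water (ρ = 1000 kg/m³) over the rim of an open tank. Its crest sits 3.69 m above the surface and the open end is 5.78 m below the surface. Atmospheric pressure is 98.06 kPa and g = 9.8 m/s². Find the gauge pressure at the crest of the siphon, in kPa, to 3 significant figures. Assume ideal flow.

-92.8 kPa

From the surface to the outlet (both open to atmosphere, surface at rest): v = √(2g·h_out) = √(2·9.8·5.78) = 10.6 m/s.
Continuity keeps v the same throughout the tube; from surface to crest, P_atm + 0 = P_top + ½ρv² + ρg·h_top.
P_top = 98060 − ½·1000·10.6² − 1000·9.8·3.69 = 5250 Pa. So P_gauge = P_top − P_atm = -92800 Pa.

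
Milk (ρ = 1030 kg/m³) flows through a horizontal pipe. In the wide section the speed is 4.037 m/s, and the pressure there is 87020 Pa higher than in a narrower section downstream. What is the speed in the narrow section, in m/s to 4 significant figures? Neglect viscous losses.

With h₁ = h₂, rearranging Bernoulli gives v₂ = √(v₁² + 2ΔP/ρ).
v₂ = √(4.037² + 2·87020/1030) = √(16.30 + 169.0) = 13.61 m/s.

v₂ ≈ 13.61 m/s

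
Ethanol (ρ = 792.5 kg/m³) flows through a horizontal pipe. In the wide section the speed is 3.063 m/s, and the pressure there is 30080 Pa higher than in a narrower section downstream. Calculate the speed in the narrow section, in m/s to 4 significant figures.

v₂ ≈ 9.235 m/s

Along the level pipe P + ½ρv² is conserved, hence v₂² = v₁² + 2(P₁ − P₂)/ρ.
v₂ = √(3.063² + 2·30080/792.5) = √(9.382 + 75.91) = 9.235 m/s.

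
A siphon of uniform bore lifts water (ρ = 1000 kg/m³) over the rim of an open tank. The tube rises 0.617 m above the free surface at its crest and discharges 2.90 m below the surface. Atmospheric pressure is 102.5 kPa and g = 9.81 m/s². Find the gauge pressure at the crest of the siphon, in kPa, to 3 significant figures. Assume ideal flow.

From the surface to the outlet (both open to atmosphere, surface at rest): v = √(2g·h_out) = √(2·9.81·2.90) = 7.54 m/s.
The bore is uniform, so the speed at the crest is the same v. Bernoulli surface→crest: P_atm = P_top + ½ρv² + ρg·h_top.
P_top = 102500 − ½·1000·7.54² − 1000·9.81·0.617 = 68000 Pa. So P_gauge = P_top − P_atm = -34500 Pa.

P_gauge = -34.5 kPa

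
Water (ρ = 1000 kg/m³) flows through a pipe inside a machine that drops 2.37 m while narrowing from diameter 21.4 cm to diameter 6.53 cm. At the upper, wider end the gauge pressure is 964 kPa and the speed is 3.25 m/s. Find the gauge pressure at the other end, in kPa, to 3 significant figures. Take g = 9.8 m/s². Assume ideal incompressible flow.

Mass conservation (A₁v₁ = A₂v₂) gives v₂ = 3.25 × 360/33.5 = 34.9 m/s.
Applying Bernoulli between the two ends and solving for P₂: P₂ = P₁ + ½ρ(v₁² − v₂²) − ρgΔh.
P₂ = 964000 + ½·1000·(3.25² − 34.9²) − 1000·9.8·(−2.37) = 964000 + (-604000) − (-23200) = 383000 Pa.

383 kPa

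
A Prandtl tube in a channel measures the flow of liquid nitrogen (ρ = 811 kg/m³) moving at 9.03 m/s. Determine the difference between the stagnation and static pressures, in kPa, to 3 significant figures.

33.1 kPa

Bernoulli between the free stream and the stagnation point: ½ρv² = P_stag − P_static.
ΔP = ½·811·9.03² = 33100 Pa.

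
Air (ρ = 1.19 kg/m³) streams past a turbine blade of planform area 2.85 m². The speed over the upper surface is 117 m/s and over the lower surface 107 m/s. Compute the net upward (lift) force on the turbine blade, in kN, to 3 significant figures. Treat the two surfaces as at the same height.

The faster flow above has the lower pressure; Bernoulli (same height) gives ΔP = ½ρ(v_up² − v_low²).
ΔP = ½·1.19·(117² − 107²) = 1330 Pa.
Lift = ΔP · A = 1330 × 2.85 = 3800 N.

F = 3.80 kN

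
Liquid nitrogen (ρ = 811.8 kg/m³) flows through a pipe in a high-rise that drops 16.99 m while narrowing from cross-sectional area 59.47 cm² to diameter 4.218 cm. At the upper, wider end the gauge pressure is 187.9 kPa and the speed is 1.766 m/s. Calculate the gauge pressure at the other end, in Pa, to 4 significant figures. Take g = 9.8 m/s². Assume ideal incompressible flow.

301400 Pa

Mass conservation (A₁v₁ = A₂v₂) gives v₂ = 1.766 × 59.47/13.97 = 7.516 m/s.
Bernoulli: P₁ + ½ρv₁² + ρg h₁ = P₂ + ½ρv₂² + ρg h₂, so P₂ = P₁ + ½ρ(v₁² − v₂²) − ρg(h₂ − h₁).
P₂ = 187900 + ½·811.8·(1.766² − 7.516²) − 811.8·9.8·(−16.99) = 187900 + (-21660) − (-135200) = 301400 Pa.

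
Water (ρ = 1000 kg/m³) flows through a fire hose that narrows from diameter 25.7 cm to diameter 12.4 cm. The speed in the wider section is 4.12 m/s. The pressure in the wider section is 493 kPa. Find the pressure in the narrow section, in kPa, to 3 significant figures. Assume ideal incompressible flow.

By continuity, v₂ = v₁·A₁/A₂ = 4.12·(519/121) = 17.7 m/s.
The pipe is horizontal, so Bernoulli reduces to P₁ + ½ρv₁² = P₂ + ½ρv₂².
P₂ = P₁ − ½ρ(v₂² − v₁²) = 493000 − ½·1000·(17.7² − 4.12²) = 493000 − 148000 = 345000 Pa.

P₂ ≈ 345 kPa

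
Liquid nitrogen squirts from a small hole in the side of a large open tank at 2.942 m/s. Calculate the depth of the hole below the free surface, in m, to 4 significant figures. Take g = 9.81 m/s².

For a small hole in a large open tank, ½v² = gh, giving h = v²/(2g).
h = 2.942²/(2·9.81) = 8.655/19.62 = 0.4412 m.

h ≈ 0.4412 m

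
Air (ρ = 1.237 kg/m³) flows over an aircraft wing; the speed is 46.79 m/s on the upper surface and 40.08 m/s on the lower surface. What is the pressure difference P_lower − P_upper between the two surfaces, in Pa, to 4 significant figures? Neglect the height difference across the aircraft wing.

With negligible Δh, P + ½ρv² is constant, so P_low − P_up = ½ρ(v_up² − v_low²).
ΔP = ½·1.237·(46.79² − 40.08²) = 360.5 Pa.

360.5 Pa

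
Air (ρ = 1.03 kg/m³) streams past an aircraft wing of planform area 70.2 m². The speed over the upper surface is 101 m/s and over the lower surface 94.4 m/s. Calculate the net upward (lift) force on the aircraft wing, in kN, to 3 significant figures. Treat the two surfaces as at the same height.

F ≈ 46.6 kN

From P + ½ρv² = const at equal height, P_low − P_up = ½ρ(v_up² − v_low²).
ΔP = ½·1.03·(101² − 94.4²) = 664 Pa.
Lift = ΔP · A = 664 × 70.2 = 46600 N.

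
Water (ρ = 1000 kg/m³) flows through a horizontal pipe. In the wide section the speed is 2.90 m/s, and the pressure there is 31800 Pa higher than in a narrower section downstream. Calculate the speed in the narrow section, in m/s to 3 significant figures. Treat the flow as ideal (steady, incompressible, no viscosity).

v₂ = 8.49 m/s

With h₁ = h₂, rearranging Bernoulli gives v₂ = √(v₁² + 2ΔP/ρ).
v₂ = √(2.90² + 2·31800/1000) = √(8.41 + 63.6) = 8.49 m/s.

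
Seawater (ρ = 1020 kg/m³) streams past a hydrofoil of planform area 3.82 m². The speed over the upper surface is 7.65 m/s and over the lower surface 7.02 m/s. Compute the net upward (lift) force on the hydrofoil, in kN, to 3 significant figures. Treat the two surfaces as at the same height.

From P + ½ρv² = const at equal height, P_low − P_up = ½ρ(v_up² − v_low²).
ΔP = ½·1020·(7.65² − 7.02²) = 4710 Pa.
Lift = ΔP · A = 4710 × 3.82 = 18000 N.

F ≈ 18.0 kN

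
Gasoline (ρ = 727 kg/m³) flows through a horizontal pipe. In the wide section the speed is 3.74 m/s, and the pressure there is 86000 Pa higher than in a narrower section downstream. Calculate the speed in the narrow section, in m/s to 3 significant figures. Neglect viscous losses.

v₂ ≈ 15.8 m/s

With h₁ = h₂, rearranging Bernoulli gives v₂ = √(v₁² + 2ΔP/ρ).
v₂ = √(3.74² + 2·86000/727) = √(14.0 + 237) = 15.8 m/s.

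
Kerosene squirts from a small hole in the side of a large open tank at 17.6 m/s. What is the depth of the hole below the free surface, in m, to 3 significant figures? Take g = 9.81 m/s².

Inverting v = √(2gh) gives h = v² / 2g.
h = 17.6²/(2·9.81) = 310/19.62 = 15.8 m.

h = 15.8 m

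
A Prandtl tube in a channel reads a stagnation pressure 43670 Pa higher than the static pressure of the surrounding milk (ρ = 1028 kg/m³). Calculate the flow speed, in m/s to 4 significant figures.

At the stagnation point the flow is brought to rest, so Bernoulli gives P_stag − P_static = ½ρv².
v = √(2ΔP/ρ) = √(2·43670/1028) = 9.217 m/s.

v ≈ 9.217 m/s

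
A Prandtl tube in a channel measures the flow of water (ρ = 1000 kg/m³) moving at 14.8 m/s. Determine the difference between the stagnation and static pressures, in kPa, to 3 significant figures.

At the stagnation point the flow is brought to rest, so Bernoulli gives P_stag − P_static = ½ρv².
ΔP = ½·1000·14.8² = 110000 Pa.

110 kPa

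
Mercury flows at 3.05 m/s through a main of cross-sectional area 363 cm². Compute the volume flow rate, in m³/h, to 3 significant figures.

Q = A·v = 0.0363 m² × 3.05 m/s = 0.111 m³/s.
Converting: 0.111 m³/s × 3600 = 399 m³/h.

Q = 399 m³/h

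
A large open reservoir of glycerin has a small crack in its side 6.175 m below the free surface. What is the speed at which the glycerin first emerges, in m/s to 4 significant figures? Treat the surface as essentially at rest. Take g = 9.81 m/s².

Bernoulli from surface to hole (P equal, v_surface ≈ 0): v = √(2gh) = √(2×9.81×6.175) = 11.01 m/s.

11.01 m/s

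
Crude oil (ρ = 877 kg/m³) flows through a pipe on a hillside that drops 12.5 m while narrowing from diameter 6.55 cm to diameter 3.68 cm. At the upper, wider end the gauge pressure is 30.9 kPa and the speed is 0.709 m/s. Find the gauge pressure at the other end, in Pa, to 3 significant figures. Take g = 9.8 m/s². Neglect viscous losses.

P₂ ≈ 136000 Pa

By continuity, v₂ = v₁·A₁/A₂ = 0.709·(33.7/10.6) = 2.25 m/s.
Energy conservation along the streamline gives P₂ = P₁ − ½ρ(v₂² − v₁²) − ρg(h₂ − h₁).
P₂ = 30900 + ½·877·(0.709² − 2.25²) − 877·9.8·(−12.5) = 30900 + (-1990) − (-107000) = 136000 Pa.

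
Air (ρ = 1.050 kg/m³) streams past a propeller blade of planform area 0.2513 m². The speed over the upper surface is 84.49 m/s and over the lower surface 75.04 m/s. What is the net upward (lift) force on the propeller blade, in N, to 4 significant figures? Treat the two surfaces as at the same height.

With equal heights on the two surfaces, Bernoulli gives P_lower − P_upper = ½ρ(v_upper² − v_lower²).
ΔP = ½·1.050·(84.49² − 75.04²) = 791.5 Pa.
Lift = ΔP · A = 791.5 × 0.2513 = 198.9 N.

F ≈ 198.9 N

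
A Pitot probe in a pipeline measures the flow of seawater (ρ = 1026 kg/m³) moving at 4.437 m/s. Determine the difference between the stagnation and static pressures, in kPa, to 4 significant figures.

ΔP ≈ 10.10 kPa

Bernoulli between the free stream and the stagnation point: ½ρv² = P_stag − P_static.
ΔP = ½·1026·4.437² = 10100 Pa.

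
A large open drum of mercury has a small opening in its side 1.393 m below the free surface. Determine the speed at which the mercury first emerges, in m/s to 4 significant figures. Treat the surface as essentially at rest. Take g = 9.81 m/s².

v ≈ 5.228 m/s

Torricelli's result v = √(2gh) gives v = √(2·9.81·1.393) = 5.228 m/s.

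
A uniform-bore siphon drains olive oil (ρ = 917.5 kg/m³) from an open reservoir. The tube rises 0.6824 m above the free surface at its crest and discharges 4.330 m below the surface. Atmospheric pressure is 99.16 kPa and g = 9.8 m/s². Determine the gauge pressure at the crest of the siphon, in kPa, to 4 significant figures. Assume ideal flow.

P_gauge ≈ -45.07 kPa

Bernoulli surface→outlet gives ½v² = g·h_out, so v = √(2·9.8·4.330) = 9.212 m/s.
The bore is uniform, so the speed at the crest is the same v. Bernoulli surface→crest: P_atm = P_top + ½ρv² + ρg·h_top.
P_top = 99160 − ½·917.5·9.212² − 917.5·9.8·0.6824 = 54090 Pa. So P_gauge = P_top − P_atm = -45070 Pa.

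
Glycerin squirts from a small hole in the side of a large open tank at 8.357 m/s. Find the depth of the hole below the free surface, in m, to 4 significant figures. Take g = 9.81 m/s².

h ≈ 3.560 m

For a small hole in a large open tank, ½v² = gh, giving h = v²/(2g).
h = 8.357²/(2·9.81) = 69.84/19.62 = 3.560 m.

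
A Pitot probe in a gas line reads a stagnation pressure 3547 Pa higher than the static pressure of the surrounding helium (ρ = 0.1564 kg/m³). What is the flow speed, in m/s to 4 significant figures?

The dynamic pressure equals the rise in static pressure at the stagnation point: ΔP = ½ρv².
v = √(2ΔP/ρ) = √(2·3547/0.1564) = 213.0 m/s.

v ≈ 213.0 m/s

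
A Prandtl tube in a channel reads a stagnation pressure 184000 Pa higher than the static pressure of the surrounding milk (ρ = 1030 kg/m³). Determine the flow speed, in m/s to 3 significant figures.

18.9 m/s

Bernoulli between the free stream and the stagnation point: ½ρv² = P_stag − P_static.
v = √(2ΔP/ρ) = √(2·184000/1030) = 18.9 m/s.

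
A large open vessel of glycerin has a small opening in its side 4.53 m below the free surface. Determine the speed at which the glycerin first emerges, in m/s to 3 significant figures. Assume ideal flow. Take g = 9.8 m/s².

v = 9.42 m/s

Bernoulli from surface to hole (P equal, v_surface ≈ 0): v = √(2gh) = √(2×9.8×4.53) = 9.42 m/s.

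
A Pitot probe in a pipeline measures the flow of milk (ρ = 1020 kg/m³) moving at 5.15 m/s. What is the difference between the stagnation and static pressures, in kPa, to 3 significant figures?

ΔP ≈ 13.5 kPa

Bernoulli between the free stream and the stagnation point: ½ρv² = P_stag − P_static.
ΔP = ½·1020·5.15² = 13500 Pa.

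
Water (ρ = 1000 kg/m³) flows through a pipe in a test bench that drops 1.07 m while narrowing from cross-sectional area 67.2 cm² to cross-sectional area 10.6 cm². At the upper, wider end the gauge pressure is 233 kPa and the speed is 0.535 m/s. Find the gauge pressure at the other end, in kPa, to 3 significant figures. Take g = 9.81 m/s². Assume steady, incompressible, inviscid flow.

Continuity gives A₁v₁ = A₂v₂, so v₂ = (67.2 cm²)/(10.6 cm²) × 0.535 m/s = 3.39 m/s.
Energy conservation along the streamline gives P₂ = P₁ − ½ρ(v₂² − v₁²) − ρg(h₂ − h₁).
P₂ = 233000 + ½·1000·(0.535² − 3.39²) − 1000·9.81·(−1.07) = 233000 + (-5610) − (-10500) = 238000 Pa.

P₂ ≈ 238 kPa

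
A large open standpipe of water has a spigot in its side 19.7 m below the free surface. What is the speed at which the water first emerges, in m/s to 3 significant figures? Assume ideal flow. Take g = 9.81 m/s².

19.7 m/s

Bernoulli from surface to hole (P equal, v_surface ≈ 0): v = √(2gh) = √(2×9.81×19.7) = 19.7 m/s.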